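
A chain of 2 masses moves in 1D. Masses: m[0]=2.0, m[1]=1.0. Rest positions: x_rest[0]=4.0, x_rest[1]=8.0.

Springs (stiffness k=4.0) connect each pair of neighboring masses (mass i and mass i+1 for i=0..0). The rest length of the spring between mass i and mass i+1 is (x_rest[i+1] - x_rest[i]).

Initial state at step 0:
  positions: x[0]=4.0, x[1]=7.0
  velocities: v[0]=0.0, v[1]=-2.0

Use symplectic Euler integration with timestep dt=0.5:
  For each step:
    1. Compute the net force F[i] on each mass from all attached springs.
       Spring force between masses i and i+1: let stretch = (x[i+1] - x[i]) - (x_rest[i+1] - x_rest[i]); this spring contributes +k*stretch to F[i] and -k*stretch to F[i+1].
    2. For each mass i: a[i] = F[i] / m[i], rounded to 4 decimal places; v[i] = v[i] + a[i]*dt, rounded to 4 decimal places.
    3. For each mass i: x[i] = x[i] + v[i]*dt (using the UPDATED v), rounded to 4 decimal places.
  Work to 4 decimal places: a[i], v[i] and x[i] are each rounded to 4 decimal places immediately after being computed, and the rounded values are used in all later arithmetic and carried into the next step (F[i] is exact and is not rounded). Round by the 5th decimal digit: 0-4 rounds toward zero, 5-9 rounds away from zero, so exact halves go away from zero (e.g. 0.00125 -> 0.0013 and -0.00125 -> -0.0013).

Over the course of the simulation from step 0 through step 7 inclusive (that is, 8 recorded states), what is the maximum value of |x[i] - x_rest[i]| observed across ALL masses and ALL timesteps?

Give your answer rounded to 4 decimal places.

Answer: 2.9765

Derivation:
Step 0: x=[4.0000 7.0000] v=[0.0000 -2.0000]
Step 1: x=[3.5000 7.0000] v=[-1.0000 0.0000]
Step 2: x=[2.7500 7.5000] v=[-1.5000 1.0000]
Step 3: x=[2.3750 7.2500] v=[-0.7500 -0.5000]
Step 4: x=[2.4375 6.1250] v=[0.1250 -2.2500]
Step 5: x=[2.3438 5.3125] v=[-0.1875 -1.6250]
Step 6: x=[1.7344 5.5313] v=[-1.2188 0.4376]
Step 7: x=[1.0235 5.9532] v=[-1.4219 0.8438]
Max displacement = 2.9765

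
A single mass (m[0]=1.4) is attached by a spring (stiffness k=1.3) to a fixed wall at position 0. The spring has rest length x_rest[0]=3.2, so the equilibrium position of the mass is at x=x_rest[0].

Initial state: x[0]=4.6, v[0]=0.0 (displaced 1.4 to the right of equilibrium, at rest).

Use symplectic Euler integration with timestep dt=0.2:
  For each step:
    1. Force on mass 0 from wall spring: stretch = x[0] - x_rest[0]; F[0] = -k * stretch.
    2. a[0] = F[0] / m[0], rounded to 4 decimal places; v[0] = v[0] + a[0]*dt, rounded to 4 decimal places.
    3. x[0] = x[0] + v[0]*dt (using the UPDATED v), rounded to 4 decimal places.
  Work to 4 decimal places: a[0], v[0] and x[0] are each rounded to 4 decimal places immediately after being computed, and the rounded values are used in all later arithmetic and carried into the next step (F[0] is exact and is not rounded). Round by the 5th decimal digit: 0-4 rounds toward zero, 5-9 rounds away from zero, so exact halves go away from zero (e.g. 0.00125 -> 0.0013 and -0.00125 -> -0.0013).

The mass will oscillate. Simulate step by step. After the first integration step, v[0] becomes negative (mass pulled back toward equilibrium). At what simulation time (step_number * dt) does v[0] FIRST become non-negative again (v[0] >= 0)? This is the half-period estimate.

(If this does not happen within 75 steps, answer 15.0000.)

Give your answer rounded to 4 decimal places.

Answer: 3.4000

Derivation:
Step 0: x=[4.6000] v=[0.0000]
Step 1: x=[4.5480] v=[-0.2600]
Step 2: x=[4.4459] v=[-0.5103]
Step 3: x=[4.2976] v=[-0.7417]
Step 4: x=[4.1085] v=[-0.9455]
Step 5: x=[3.8857] v=[-1.1142]
Step 6: x=[3.6374] v=[-1.2415]
Step 7: x=[3.3729] v=[-1.3227]
Step 8: x=[3.1019] v=[-1.3548]
Step 9: x=[2.8346] v=[-1.3366]
Step 10: x=[2.5809] v=[-1.2687]
Step 11: x=[2.3502] v=[-1.1537]
Step 12: x=[2.1510] v=[-0.9959]
Step 13: x=[1.9908] v=[-0.8011]
Step 14: x=[1.8755] v=[-0.5765]
Step 15: x=[1.8094] v=[-0.3305]
Step 16: x=[1.7950] v=[-0.0722]
Step 17: x=[1.8327] v=[0.1887]
First v>=0 after going negative at step 17, time=3.4000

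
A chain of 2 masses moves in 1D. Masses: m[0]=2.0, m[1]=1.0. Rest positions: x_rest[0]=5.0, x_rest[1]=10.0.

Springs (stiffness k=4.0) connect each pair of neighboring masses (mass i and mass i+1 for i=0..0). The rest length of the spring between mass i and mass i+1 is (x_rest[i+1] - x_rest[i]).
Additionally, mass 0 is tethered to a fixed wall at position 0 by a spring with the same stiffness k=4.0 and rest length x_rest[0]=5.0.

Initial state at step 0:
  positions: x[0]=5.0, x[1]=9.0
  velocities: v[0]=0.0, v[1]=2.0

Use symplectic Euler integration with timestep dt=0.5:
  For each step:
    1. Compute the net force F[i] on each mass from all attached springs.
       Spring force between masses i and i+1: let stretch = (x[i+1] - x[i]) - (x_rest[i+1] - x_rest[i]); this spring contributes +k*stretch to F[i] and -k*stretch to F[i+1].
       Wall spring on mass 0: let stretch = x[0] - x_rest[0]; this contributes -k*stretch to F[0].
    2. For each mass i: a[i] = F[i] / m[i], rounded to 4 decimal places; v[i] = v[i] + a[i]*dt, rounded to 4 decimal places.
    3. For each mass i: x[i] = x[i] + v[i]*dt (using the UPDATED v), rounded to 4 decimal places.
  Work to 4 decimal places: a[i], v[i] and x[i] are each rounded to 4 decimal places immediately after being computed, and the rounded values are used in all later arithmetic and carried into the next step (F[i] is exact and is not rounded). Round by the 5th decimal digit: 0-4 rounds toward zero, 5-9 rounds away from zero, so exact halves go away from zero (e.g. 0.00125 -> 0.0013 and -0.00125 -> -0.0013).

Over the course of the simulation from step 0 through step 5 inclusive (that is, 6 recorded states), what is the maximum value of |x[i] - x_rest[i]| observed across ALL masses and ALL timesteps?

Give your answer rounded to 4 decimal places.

Step 0: x=[5.0000 9.0000] v=[0.0000 2.0000]
Step 1: x=[4.5000 11.0000] v=[-1.0000 4.0000]
Step 2: x=[5.0000 11.5000] v=[1.0000 1.0000]
Step 3: x=[6.2500 10.5000] v=[2.5000 -2.0000]
Step 4: x=[6.5000 10.2500] v=[0.5000 -0.5000]
Step 5: x=[5.3750 11.2500] v=[-2.2500 2.0000]
Max displacement = 1.5000

Answer: 1.5000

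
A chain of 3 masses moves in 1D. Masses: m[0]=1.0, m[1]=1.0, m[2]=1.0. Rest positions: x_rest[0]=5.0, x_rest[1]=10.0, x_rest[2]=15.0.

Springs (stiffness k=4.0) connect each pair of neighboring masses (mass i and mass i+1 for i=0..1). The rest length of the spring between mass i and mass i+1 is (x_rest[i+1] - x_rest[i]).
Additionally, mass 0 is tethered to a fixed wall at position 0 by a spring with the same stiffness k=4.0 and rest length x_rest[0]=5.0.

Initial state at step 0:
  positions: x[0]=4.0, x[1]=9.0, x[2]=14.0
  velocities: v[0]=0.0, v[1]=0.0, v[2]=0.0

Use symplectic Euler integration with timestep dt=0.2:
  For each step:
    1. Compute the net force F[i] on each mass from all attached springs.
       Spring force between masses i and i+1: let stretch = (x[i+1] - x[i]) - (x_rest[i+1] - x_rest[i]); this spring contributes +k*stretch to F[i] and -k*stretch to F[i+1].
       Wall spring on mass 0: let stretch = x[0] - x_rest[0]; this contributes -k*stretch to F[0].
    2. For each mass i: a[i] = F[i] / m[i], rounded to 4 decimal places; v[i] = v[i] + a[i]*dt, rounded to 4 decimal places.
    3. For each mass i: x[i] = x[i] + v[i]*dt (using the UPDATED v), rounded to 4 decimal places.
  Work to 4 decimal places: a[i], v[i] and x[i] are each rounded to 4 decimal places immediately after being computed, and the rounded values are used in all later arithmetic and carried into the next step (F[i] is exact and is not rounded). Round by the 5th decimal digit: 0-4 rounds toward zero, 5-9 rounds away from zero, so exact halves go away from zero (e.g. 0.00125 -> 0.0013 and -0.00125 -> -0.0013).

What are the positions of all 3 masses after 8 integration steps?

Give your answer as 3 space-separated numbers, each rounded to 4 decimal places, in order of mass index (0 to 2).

Step 0: x=[4.0000 9.0000 14.0000] v=[0.0000 0.0000 0.0000]
Step 1: x=[4.1600 9.0000 14.0000] v=[0.8000 0.0000 0.0000]
Step 2: x=[4.4288 9.0256 14.0000] v=[1.3440 0.1280 0.0000]
Step 3: x=[4.7245 9.1116 14.0041] v=[1.4784 0.4301 0.0205]
Step 4: x=[4.9662 9.2785 14.0254] v=[1.2085 0.8344 0.1065]
Step 5: x=[5.1033 9.5149 14.0872] v=[0.6854 1.1821 0.3090]
Step 6: x=[5.1297 9.7770 14.2174] v=[0.1320 1.3107 0.6512]
Step 7: x=[5.0789 10.0060 14.4372] v=[-0.2539 1.1452 1.0989]
Step 8: x=[5.0038 10.1557 14.7480] v=[-0.3753 0.7485 1.5539]

Answer: 5.0038 10.1557 14.7480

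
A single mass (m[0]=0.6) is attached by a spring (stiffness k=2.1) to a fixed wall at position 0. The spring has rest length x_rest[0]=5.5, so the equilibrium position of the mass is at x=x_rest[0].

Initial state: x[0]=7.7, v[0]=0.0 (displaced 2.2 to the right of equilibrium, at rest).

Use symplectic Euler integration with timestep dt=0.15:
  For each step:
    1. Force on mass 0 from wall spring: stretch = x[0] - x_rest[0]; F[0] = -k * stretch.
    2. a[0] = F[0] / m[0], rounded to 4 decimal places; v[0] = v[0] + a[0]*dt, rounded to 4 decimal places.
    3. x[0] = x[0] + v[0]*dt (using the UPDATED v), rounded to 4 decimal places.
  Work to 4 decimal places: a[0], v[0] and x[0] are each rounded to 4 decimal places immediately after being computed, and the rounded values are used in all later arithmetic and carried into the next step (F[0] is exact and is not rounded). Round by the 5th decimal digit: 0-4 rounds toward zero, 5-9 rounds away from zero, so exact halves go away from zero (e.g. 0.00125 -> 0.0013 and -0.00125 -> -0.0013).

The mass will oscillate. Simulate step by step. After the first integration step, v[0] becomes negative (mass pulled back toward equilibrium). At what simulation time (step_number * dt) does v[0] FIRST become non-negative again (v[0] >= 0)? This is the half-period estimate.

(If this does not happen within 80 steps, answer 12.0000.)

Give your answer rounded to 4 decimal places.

Answer: 1.8000

Derivation:
Step 0: x=[7.7000] v=[0.0000]
Step 1: x=[7.5268] v=[-1.1550]
Step 2: x=[7.1939] v=[-2.2191]
Step 3: x=[6.7276] v=[-3.1084]
Step 4: x=[6.1647] v=[-3.7529]
Step 5: x=[5.5494] v=[-4.1019]
Step 6: x=[4.9302] v=[-4.1278]
Step 7: x=[4.3559] v=[-3.8287]
Step 8: x=[3.8717] v=[-3.2280]
Step 9: x=[3.5157] v=[-2.3731]
Step 10: x=[3.3160] v=[-1.3313]
Step 11: x=[3.2883] v=[-0.1847]
Step 12: x=[3.4348] v=[0.9765]
First v>=0 after going negative at step 12, time=1.8000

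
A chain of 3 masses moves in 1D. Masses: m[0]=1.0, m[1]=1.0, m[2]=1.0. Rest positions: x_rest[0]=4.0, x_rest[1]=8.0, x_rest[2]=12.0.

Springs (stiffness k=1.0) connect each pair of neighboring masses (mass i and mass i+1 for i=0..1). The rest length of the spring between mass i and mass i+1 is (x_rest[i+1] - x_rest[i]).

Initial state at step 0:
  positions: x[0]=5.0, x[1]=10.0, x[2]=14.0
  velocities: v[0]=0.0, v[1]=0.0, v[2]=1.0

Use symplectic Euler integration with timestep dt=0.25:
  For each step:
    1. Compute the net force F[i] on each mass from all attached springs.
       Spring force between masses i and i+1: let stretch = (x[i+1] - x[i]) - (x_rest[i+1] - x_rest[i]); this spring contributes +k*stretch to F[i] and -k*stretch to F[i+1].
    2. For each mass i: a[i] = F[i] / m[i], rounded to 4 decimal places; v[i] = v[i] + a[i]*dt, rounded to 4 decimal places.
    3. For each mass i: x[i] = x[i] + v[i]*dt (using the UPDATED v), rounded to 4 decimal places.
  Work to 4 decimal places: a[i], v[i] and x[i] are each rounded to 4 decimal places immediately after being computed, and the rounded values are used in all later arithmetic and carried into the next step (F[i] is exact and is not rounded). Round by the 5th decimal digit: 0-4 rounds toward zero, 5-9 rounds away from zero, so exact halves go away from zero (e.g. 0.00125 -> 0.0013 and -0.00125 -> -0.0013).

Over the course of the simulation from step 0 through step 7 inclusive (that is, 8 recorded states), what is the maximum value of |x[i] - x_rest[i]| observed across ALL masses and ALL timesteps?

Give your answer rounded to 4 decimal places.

Step 0: x=[5.0000 10.0000 14.0000] v=[0.0000 0.0000 1.0000]
Step 1: x=[5.0625 9.9375 14.2500] v=[0.2500 -0.2500 1.0000]
Step 2: x=[5.1797 9.8399 14.4805] v=[0.4688 -0.3906 0.9219]
Step 3: x=[5.3382 9.7410 14.6710] v=[0.6339 -0.3955 0.7618]
Step 4: x=[5.5219 9.6751 14.8033] v=[0.7346 -0.2637 0.5293]
Step 5: x=[5.7151 9.6701 14.8651] v=[0.7729 -0.0200 0.2473]
Step 6: x=[5.9055 9.7426 14.8522] v=[0.7617 0.2900 -0.0515]
Step 7: x=[6.0858 9.8946 14.7700] v=[0.7210 0.6081 -0.3289]
Max displacement = 2.8651

Answer: 2.8651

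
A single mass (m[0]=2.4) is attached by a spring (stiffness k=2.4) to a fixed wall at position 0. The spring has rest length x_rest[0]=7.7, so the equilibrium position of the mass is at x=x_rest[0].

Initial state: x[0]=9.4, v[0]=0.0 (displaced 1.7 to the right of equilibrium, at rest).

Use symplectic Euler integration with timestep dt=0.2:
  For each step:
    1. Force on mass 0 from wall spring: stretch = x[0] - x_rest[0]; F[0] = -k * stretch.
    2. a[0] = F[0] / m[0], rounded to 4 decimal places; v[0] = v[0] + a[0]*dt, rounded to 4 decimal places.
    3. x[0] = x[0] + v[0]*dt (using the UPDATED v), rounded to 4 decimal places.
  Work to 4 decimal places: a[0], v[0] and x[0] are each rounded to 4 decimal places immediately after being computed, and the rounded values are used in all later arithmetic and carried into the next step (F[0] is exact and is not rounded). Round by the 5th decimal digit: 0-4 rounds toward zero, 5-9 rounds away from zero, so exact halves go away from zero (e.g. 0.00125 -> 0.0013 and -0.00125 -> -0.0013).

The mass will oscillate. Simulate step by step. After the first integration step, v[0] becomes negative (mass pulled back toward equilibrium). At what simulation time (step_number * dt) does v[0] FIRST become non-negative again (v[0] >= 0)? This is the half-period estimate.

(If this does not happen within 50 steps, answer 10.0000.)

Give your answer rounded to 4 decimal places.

Step 0: x=[9.4000] v=[0.0000]
Step 1: x=[9.3320] v=[-0.3400]
Step 2: x=[9.1987] v=[-0.6664]
Step 3: x=[9.0055] v=[-0.9661]
Step 4: x=[8.7601] v=[-1.2272]
Step 5: x=[8.4723] v=[-1.4392]
Step 6: x=[8.1536] v=[-1.5937]
Step 7: x=[7.8167] v=[-1.6844]
Step 8: x=[7.4752] v=[-1.7077]
Step 9: x=[7.1427] v=[-1.6627]
Step 10: x=[6.8325] v=[-1.5512]
Step 11: x=[6.5570] v=[-1.3777]
Step 12: x=[6.3272] v=[-1.1491]
Step 13: x=[6.1523] v=[-0.8745]
Step 14: x=[6.0393] v=[-0.5650]
Step 15: x=[5.9927] v=[-0.2329]
Step 16: x=[6.0144] v=[0.1086]
First v>=0 after going negative at step 16, time=3.2000

Answer: 3.2000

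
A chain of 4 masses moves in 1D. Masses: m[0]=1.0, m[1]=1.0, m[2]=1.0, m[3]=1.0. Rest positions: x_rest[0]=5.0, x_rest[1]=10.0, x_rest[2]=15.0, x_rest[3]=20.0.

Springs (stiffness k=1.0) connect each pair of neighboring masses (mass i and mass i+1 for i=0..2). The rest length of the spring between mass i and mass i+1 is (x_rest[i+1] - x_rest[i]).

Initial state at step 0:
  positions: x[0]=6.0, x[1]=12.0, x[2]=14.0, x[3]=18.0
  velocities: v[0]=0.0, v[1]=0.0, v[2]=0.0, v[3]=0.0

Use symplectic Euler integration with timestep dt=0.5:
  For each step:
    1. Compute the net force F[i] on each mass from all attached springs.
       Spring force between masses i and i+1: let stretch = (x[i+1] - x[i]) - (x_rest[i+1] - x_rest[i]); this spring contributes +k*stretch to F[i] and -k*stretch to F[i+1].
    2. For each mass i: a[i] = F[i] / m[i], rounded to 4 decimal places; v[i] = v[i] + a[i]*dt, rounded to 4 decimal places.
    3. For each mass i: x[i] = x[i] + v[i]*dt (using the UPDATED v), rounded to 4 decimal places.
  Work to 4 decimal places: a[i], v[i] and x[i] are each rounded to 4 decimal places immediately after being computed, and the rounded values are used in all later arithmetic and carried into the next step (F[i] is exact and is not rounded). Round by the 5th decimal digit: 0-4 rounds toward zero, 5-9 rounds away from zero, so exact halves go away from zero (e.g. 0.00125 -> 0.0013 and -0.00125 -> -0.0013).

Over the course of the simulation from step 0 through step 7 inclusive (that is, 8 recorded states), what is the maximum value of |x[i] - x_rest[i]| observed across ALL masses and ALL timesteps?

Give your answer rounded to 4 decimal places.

Step 0: x=[6.0000 12.0000 14.0000 18.0000] v=[0.0000 0.0000 0.0000 0.0000]
Step 1: x=[6.2500 11.0000 14.5000 18.2500] v=[0.5000 -2.0000 1.0000 0.5000]
Step 2: x=[6.4375 9.6875 15.0625 18.8125] v=[0.3750 -2.6250 1.1250 1.1250]
Step 3: x=[6.1875 8.9063 15.2188 19.6875] v=[-0.5000 -1.5625 0.3125 1.7500]
Step 4: x=[5.3672 9.0235 14.9141 20.6954] v=[-1.6406 0.2344 -0.6094 2.0157]
Step 5: x=[4.2110 9.6993 14.5821 21.5080] v=[-2.3125 1.3516 -0.6641 1.6251]
Step 6: x=[3.1768 10.2238 14.7609 21.8391] v=[-2.0684 1.0489 0.3575 0.6622]
Step 7: x=[2.6544 10.1208 15.5750 21.6507] v=[-1.0449 -0.2061 1.6281 -0.3769]
Max displacement = 2.3456

Answer: 2.3456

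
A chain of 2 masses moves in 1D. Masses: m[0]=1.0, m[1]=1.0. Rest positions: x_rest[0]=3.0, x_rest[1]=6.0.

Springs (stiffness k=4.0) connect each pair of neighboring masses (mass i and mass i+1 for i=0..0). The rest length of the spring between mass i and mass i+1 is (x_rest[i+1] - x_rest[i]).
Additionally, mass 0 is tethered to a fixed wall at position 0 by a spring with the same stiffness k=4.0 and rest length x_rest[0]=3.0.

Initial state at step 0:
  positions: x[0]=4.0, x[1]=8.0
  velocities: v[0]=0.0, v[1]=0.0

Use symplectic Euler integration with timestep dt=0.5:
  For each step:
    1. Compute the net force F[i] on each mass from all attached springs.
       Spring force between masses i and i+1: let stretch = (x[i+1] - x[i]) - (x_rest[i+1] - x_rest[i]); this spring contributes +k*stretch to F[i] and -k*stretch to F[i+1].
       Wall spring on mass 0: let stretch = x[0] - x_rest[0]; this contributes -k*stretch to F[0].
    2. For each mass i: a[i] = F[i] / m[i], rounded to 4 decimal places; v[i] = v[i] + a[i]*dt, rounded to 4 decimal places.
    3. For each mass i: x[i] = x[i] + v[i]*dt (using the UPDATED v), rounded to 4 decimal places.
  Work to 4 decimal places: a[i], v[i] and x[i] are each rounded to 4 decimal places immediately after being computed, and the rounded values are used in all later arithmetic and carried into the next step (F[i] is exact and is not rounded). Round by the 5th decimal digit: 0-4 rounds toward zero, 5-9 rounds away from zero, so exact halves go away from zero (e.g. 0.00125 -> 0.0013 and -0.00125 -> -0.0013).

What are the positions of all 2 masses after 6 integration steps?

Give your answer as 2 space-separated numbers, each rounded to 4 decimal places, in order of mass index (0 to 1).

Answer: 2.0000 5.0000

Derivation:
Step 0: x=[4.0000 8.0000] v=[0.0000 0.0000]
Step 1: x=[4.0000 7.0000] v=[0.0000 -2.0000]
Step 2: x=[3.0000 6.0000] v=[-2.0000 -2.0000]
Step 3: x=[2.0000 5.0000] v=[-2.0000 -2.0000]
Step 4: x=[2.0000 4.0000] v=[0.0000 -2.0000]
Step 5: x=[2.0000 4.0000] v=[0.0000 0.0000]
Step 6: x=[2.0000 5.0000] v=[0.0000 2.0000]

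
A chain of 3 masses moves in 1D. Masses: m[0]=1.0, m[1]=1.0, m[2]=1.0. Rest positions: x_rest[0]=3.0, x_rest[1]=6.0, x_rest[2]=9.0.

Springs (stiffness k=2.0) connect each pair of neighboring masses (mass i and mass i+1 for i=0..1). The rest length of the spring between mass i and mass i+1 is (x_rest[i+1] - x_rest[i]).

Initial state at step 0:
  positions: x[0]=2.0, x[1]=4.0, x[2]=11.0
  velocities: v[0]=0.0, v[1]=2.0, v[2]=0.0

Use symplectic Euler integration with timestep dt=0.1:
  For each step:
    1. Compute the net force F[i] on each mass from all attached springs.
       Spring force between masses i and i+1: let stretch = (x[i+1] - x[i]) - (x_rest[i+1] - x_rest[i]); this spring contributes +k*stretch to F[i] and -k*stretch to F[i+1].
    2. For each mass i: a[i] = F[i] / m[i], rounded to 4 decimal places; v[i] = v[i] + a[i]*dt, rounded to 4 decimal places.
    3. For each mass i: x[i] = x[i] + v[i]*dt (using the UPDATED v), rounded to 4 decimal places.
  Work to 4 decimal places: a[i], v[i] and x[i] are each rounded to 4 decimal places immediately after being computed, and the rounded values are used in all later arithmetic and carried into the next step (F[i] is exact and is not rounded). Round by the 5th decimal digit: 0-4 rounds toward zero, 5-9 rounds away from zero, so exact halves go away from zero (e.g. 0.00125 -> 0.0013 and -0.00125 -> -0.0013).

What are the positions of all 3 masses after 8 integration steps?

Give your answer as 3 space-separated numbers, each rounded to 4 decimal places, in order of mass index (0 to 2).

Step 0: x=[2.0000 4.0000 11.0000] v=[0.0000 2.0000 0.0000]
Step 1: x=[1.9800 4.3000 10.9200] v=[-0.2000 3.0000 -0.8000]
Step 2: x=[1.9464 4.6860 10.7676] v=[-0.3360 3.8600 -1.5240]
Step 3: x=[1.9076 5.1388 10.5536] v=[-0.3881 4.5284 -2.1403]
Step 4: x=[1.8734 5.6353 10.2913] v=[-0.3419 4.9651 -2.6233]
Step 5: x=[1.8545 6.1497 9.9959] v=[-0.1895 5.1439 -2.9545]
Step 6: x=[1.8615 6.6551 9.6835] v=[0.0695 5.0541 -3.1237]
Step 7: x=[1.9043 7.1252 9.3706] v=[0.4282 4.7011 -3.1294]
Step 8: x=[1.9915 7.5358 9.0728] v=[0.8724 4.1060 -2.9785]

Answer: 1.9915 7.5358 9.0728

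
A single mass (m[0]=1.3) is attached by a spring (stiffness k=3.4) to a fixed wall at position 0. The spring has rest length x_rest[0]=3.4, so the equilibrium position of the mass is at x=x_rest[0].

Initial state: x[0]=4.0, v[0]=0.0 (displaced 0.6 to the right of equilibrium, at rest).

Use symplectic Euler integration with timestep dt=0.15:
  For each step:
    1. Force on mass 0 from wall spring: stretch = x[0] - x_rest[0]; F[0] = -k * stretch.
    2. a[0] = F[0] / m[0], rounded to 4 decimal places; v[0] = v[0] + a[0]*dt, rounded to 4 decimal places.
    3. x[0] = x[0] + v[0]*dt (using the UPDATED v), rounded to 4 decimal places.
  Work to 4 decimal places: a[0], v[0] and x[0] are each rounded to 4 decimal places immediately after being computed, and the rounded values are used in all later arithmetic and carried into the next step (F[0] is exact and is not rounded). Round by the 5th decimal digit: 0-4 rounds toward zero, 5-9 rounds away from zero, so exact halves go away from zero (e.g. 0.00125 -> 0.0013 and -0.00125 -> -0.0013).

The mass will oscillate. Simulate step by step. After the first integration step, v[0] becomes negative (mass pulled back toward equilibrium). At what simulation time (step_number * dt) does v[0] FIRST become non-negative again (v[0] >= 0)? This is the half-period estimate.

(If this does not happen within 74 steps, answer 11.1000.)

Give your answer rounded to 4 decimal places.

Answer: 1.9500

Derivation:
Step 0: x=[4.0000] v=[0.0000]
Step 1: x=[3.9647] v=[-0.2354]
Step 2: x=[3.8962] v=[-0.4569]
Step 3: x=[3.7985] v=[-0.6516]
Step 4: x=[3.6773] v=[-0.8079]
Step 5: x=[3.5398] v=[-0.9167]
Step 6: x=[3.3941] v=[-0.9715]
Step 7: x=[3.2487] v=[-0.9692]
Step 8: x=[3.1122] v=[-0.9098]
Step 9: x=[2.9927] v=[-0.7969]
Step 10: x=[2.8971] v=[-0.6371]
Step 11: x=[2.8311] v=[-0.4398]
Step 12: x=[2.7986] v=[-0.2166]
Step 13: x=[2.8015] v=[0.0193]
First v>=0 after going negative at step 13, time=1.9500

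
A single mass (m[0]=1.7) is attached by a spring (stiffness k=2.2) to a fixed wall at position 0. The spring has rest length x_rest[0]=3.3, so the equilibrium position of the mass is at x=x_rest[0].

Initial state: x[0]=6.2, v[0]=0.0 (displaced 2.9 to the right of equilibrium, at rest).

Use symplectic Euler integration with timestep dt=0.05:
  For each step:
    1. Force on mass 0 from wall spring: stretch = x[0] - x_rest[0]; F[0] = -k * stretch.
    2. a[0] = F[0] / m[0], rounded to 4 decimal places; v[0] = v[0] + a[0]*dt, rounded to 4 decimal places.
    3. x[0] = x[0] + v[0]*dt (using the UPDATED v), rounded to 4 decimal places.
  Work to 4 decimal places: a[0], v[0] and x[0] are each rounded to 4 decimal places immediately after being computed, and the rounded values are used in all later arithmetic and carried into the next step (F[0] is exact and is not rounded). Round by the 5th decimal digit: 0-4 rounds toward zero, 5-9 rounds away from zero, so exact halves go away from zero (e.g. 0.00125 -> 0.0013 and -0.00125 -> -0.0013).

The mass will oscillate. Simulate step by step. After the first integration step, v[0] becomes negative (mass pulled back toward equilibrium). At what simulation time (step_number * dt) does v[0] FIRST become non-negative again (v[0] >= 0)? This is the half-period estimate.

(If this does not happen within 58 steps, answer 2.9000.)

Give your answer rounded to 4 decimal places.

Step 0: x=[6.2000] v=[0.0000]
Step 1: x=[6.1906] v=[-0.1876]
Step 2: x=[6.1719] v=[-0.3746]
Step 3: x=[6.1439] v=[-0.5604]
Step 4: x=[6.1067] v=[-0.7444]
Step 5: x=[6.0604] v=[-0.9260]
Step 6: x=[6.0052] v=[-1.1046]
Step 7: x=[5.9412] v=[-1.2796]
Step 8: x=[5.8687] v=[-1.4505]
Step 9: x=[5.7879] v=[-1.6167]
Step 10: x=[5.6990] v=[-1.7777]
Step 11: x=[5.6024] v=[-1.9329]
Step 12: x=[5.4983] v=[-2.0819]
Step 13: x=[5.3871] v=[-2.2241]
Step 14: x=[5.2691] v=[-2.3592]
Step 15: x=[5.1448] v=[-2.4866]
Step 16: x=[5.0145] v=[-2.6060]
Step 17: x=[4.8787] v=[-2.7169]
Step 18: x=[4.7377] v=[-2.8191]
Step 19: x=[4.5921] v=[-2.9121]
Step 20: x=[4.4423] v=[-2.9957]
Step 21: x=[4.2888] v=[-3.0696]
Step 22: x=[4.1321] v=[-3.1336]
Step 23: x=[3.9727] v=[-3.1874]
Step 24: x=[3.8112] v=[-3.2309]
Step 25: x=[3.6480] v=[-3.2640]
Step 26: x=[3.4837] v=[-3.2865]
Step 27: x=[3.3188] v=[-3.2984]
Step 28: x=[3.1538] v=[-3.2996]
Step 29: x=[2.9893] v=[-3.2901]
Step 30: x=[2.8258] v=[-3.2700]
Step 31: x=[2.6638] v=[-3.2393]
Step 32: x=[2.5039] v=[-3.1981]
Step 33: x=[2.3466] v=[-3.1466]
Step 34: x=[2.1924] v=[-3.0849]
Step 35: x=[2.0417] v=[-3.0132]
Step 36: x=[1.8951] v=[-2.9318]
Step 37: x=[1.7531] v=[-2.8409]
Step 38: x=[1.6161] v=[-2.7408]
Step 39: x=[1.4845] v=[-2.6318]
Step 40: x=[1.3588] v=[-2.5143]
Step 41: x=[1.2394] v=[-2.3887]
Step 42: x=[1.1266] v=[-2.2554]
Step 43: x=[1.0209] v=[-2.1148]
Step 44: x=[0.9225] v=[-1.9673]
Step 45: x=[0.8318] v=[-1.8135]
Step 46: x=[0.7491] v=[-1.6538]
Step 47: x=[0.6747] v=[-1.4887]
Step 48: x=[0.6088] v=[-1.3188]
Step 49: x=[0.5516] v=[-1.1447]
Step 50: x=[0.5033] v=[-0.9669]
Step 51: x=[0.4640] v=[-0.7859]
Step 52: x=[0.4339] v=[-0.6024]
Step 53: x=[0.4131] v=[-0.4169]
Step 54: x=[0.4016] v=[-0.2301]
Step 55: x=[0.3995] v=[-0.0426]
Step 56: x=[0.4068] v=[0.1451]
First v>=0 after going negative at step 56, time=2.8000

Answer: 2.8000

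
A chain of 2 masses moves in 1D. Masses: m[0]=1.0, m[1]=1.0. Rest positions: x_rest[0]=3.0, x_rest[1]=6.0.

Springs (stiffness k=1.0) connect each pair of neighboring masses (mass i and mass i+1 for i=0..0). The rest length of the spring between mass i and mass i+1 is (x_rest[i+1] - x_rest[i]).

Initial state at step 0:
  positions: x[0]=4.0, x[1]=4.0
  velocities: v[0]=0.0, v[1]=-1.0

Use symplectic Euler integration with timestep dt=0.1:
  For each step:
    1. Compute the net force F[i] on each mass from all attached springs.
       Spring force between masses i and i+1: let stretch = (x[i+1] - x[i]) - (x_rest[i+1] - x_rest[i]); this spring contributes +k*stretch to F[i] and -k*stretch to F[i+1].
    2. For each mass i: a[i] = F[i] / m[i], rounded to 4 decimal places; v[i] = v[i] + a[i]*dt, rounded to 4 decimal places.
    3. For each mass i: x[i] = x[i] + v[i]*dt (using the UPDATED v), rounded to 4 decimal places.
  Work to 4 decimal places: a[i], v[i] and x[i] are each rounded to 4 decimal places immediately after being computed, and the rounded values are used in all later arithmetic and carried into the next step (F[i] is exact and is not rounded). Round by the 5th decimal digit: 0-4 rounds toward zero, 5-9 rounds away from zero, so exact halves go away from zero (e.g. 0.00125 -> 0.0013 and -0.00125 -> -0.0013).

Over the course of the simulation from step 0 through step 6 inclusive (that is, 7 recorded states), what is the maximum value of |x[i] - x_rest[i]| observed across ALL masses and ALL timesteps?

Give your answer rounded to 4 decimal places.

Step 0: x=[4.0000 4.0000] v=[0.0000 -1.0000]
Step 1: x=[3.9700 3.9300] v=[-0.3000 -0.7000]
Step 2: x=[3.9096 3.8904] v=[-0.6040 -0.3960]
Step 3: x=[3.8190 3.8810] v=[-0.9059 -0.0941]
Step 4: x=[3.6990 3.9010] v=[-1.1997 0.1997]
Step 5: x=[3.5511 3.9490] v=[-1.4795 0.4795]
Step 6: x=[3.3771 4.0230] v=[-1.7397 0.7397]
Max displacement = 2.1190

Answer: 2.1190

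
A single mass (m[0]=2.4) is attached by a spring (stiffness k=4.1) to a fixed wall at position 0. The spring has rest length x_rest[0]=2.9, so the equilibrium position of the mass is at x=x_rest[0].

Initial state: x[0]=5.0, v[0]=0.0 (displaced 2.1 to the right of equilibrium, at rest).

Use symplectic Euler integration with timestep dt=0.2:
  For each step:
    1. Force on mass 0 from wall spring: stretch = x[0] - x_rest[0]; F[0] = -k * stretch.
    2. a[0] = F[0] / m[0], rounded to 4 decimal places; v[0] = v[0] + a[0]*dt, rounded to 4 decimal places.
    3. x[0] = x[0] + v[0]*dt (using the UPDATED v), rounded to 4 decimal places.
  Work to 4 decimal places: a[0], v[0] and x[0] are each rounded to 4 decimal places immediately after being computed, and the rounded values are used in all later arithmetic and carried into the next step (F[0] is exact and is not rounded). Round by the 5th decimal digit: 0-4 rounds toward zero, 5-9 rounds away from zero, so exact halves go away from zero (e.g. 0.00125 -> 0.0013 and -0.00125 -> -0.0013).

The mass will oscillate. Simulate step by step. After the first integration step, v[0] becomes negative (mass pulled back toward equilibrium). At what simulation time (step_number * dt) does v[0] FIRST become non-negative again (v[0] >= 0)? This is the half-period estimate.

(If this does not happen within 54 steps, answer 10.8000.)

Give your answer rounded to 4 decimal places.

Step 0: x=[5.0000] v=[0.0000]
Step 1: x=[4.8565] v=[-0.7175]
Step 2: x=[4.5793] v=[-1.3860]
Step 3: x=[4.1873] v=[-1.9598]
Step 4: x=[3.7074] v=[-2.3996]
Step 5: x=[3.1723] v=[-2.6755]
Step 6: x=[2.6186] v=[-2.7685]
Step 7: x=[2.0841] v=[-2.6724]
Step 8: x=[1.6054] v=[-2.3936]
Step 9: x=[1.2151] v=[-1.9513]
Step 10: x=[0.9400] v=[-1.3756]
Step 11: x=[0.7988] v=[-0.7059]
Step 12: x=[0.8012] v=[0.0120]
First v>=0 after going negative at step 12, time=2.4000

Answer: 2.4000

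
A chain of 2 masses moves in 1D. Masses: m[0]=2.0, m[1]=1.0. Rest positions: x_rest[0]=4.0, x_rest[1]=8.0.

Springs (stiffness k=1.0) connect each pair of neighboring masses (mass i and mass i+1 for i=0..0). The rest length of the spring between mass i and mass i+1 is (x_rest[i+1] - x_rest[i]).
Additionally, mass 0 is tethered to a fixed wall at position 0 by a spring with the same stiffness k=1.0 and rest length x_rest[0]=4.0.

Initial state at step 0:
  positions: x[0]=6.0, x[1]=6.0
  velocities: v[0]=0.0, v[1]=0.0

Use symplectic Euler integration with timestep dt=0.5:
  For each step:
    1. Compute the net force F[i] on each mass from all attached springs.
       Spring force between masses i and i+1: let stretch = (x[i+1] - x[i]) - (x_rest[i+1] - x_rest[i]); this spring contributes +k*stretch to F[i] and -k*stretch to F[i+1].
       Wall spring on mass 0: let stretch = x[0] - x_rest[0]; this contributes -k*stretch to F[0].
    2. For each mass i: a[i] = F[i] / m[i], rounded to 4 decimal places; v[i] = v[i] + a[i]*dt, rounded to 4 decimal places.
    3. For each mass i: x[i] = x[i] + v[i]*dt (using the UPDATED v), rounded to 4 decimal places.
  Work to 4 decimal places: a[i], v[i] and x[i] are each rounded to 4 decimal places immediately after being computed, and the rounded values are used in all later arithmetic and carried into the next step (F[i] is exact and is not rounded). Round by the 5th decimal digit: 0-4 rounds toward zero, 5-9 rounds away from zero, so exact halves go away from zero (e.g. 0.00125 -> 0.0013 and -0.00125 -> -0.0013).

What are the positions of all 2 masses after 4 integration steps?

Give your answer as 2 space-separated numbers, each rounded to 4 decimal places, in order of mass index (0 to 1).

Answer: 2.3145 10.6700

Derivation:
Step 0: x=[6.0000 6.0000] v=[0.0000 0.0000]
Step 1: x=[5.2500 7.0000] v=[-1.5000 2.0000]
Step 2: x=[4.0625 8.5625] v=[-2.3750 3.1250]
Step 3: x=[2.9297 10.0000] v=[-2.2656 2.8750]
Step 4: x=[2.3145 10.6700] v=[-1.2305 1.3399]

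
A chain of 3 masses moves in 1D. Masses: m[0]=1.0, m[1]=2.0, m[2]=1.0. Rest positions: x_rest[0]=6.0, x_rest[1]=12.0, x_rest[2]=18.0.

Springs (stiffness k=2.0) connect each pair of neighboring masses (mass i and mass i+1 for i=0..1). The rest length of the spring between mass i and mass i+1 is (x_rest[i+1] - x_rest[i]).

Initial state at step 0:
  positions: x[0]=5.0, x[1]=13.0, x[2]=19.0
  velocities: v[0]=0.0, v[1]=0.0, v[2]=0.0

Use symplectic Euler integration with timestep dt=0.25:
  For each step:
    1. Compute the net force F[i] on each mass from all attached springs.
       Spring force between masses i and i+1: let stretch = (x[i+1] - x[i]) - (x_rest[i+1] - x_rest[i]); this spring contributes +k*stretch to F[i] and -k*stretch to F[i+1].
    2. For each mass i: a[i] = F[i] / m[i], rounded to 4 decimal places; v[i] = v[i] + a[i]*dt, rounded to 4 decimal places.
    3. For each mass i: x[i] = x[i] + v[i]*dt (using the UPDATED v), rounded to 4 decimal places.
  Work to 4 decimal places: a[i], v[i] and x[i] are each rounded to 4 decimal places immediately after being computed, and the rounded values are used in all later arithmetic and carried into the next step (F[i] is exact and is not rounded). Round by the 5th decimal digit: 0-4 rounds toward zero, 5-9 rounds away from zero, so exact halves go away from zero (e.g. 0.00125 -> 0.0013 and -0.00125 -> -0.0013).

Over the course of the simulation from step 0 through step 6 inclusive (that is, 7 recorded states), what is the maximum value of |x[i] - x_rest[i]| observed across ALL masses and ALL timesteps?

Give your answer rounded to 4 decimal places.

Answer: 1.6960

Derivation:
Step 0: x=[5.0000 13.0000 19.0000] v=[0.0000 0.0000 0.0000]
Step 1: x=[5.2500 12.8750 19.0000] v=[1.0000 -0.5000 0.0000]
Step 2: x=[5.7031 12.6563 18.9844] v=[1.8125 -0.8750 -0.0625]
Step 3: x=[6.2754 12.3985 18.9278] v=[2.2891 -1.0313 -0.2266]
Step 4: x=[6.8631 12.1661 18.8050] v=[2.3507 -0.9298 -0.4913]
Step 5: x=[7.3637 12.0172 18.6023] v=[2.0022 -0.5958 -0.8108]
Step 6: x=[7.6960 11.9890 18.3265] v=[1.3290 -0.1129 -1.1034]
Max displacement = 1.6960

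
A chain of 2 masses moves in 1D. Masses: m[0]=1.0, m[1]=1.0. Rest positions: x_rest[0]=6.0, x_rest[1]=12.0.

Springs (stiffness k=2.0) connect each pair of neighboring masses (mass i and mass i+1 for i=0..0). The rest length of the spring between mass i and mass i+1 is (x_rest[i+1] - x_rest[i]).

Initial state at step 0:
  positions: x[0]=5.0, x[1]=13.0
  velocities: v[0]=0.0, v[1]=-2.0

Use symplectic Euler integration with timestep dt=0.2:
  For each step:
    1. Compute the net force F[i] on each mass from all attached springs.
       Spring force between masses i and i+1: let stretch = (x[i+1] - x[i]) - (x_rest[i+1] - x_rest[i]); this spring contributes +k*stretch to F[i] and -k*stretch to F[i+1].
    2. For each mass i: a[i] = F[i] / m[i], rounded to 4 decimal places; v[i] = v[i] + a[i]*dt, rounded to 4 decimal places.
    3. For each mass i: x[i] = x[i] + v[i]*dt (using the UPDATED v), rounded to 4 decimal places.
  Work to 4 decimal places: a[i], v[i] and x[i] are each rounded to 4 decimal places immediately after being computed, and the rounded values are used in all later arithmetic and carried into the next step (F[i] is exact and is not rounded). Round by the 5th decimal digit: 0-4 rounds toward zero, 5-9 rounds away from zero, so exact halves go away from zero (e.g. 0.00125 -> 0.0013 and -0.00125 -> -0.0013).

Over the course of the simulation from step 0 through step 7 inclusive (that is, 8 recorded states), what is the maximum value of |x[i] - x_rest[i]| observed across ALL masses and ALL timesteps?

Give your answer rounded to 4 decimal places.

Answer: 2.5749

Derivation:
Step 0: x=[5.0000 13.0000] v=[0.0000 -2.0000]
Step 1: x=[5.1600 12.4400] v=[0.8000 -2.8000]
Step 2: x=[5.4224 11.7776] v=[1.3120 -3.3120]
Step 3: x=[5.7132 11.0868] v=[1.4541 -3.4541]
Step 4: x=[5.9539 10.4461] v=[1.2035 -3.2035]
Step 5: x=[6.0740 9.9260] v=[0.6004 -2.6004]
Step 6: x=[6.0222 9.5778] v=[-0.2588 -1.7412]
Step 7: x=[5.7749 9.4251] v=[-1.2366 -0.7634]
Max displacement = 2.5749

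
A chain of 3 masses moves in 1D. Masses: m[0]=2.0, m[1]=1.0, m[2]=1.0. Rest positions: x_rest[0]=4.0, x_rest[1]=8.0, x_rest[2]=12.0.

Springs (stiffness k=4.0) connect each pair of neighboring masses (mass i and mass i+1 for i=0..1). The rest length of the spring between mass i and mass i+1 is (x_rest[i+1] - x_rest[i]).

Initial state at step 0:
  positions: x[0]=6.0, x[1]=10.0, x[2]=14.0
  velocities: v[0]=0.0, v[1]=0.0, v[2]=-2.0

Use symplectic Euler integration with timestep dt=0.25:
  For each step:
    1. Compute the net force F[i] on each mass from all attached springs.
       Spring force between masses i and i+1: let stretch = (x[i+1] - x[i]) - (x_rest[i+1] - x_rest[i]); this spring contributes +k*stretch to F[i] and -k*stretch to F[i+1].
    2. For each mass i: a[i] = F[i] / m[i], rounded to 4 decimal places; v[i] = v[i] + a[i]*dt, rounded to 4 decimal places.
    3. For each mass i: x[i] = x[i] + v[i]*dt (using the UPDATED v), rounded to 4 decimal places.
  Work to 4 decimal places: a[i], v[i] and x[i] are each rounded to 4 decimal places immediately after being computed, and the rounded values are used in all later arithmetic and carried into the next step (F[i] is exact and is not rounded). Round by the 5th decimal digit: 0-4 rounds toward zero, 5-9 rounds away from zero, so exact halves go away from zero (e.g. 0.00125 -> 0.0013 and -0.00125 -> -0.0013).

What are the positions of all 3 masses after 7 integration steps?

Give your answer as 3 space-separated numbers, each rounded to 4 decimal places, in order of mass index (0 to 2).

Answer: 5.2011 9.0301 13.0680

Derivation:
Step 0: x=[6.0000 10.0000 14.0000] v=[0.0000 0.0000 -2.0000]
Step 1: x=[6.0000 10.0000 13.5000] v=[0.0000 0.0000 -2.0000]
Step 2: x=[6.0000 9.8750 13.1250] v=[0.0000 -0.5000 -1.5000]
Step 3: x=[5.9844 9.5938 12.9375] v=[-0.0625 -1.1250 -0.7500]
Step 4: x=[5.9200 9.2461 12.9141] v=[-0.2578 -1.3907 -0.0937]
Step 5: x=[5.7713 8.9839 12.9737] v=[-0.5948 -1.0488 0.2383]
Step 6: x=[5.5242 8.9160 13.0358] v=[-0.9885 -0.2716 0.2485]
Step 7: x=[5.2011 9.0301 13.0680] v=[-1.2926 0.4564 0.1287]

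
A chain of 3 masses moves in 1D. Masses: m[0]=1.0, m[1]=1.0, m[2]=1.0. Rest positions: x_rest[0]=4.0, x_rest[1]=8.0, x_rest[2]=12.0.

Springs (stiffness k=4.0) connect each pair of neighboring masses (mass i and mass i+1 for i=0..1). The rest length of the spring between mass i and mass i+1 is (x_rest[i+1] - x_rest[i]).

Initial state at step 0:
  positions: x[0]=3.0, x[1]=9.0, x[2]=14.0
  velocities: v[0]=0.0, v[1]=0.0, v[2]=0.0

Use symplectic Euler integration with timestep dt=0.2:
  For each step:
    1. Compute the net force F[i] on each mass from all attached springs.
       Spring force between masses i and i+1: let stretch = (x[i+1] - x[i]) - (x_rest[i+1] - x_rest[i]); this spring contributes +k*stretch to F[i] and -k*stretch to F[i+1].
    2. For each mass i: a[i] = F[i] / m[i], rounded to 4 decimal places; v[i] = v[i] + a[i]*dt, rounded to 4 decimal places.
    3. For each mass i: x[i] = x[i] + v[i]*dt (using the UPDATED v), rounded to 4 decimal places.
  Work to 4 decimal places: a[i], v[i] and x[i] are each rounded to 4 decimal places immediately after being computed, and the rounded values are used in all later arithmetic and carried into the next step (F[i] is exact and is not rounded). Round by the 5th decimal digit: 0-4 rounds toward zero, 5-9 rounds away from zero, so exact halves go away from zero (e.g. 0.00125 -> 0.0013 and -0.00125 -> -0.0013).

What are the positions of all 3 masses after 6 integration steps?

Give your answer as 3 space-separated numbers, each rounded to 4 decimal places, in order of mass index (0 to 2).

Step 0: x=[3.0000 9.0000 14.0000] v=[0.0000 0.0000 0.0000]
Step 1: x=[3.3200 8.8400 13.8400] v=[1.6000 -0.8000 -0.8000]
Step 2: x=[3.8832 8.5968 13.5200] v=[2.8160 -1.2160 -1.6000]
Step 3: x=[4.5606 8.3871 13.0523] v=[3.3869 -1.0483 -2.3386]
Step 4: x=[5.2102 8.3116 12.4781] v=[3.2481 -0.3773 -2.8708]
Step 5: x=[5.7160 8.4066 11.8773] v=[2.5292 0.4748 -3.0040]
Step 6: x=[6.0123 8.6264 11.3612] v=[1.4817 1.0989 -2.5806]

Answer: 6.0123 8.6264 11.3612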